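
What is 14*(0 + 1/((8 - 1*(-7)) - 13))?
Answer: 7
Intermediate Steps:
14*(0 + 1/((8 - 1*(-7)) - 13)) = 14*(0 + 1/((8 + 7) - 13)) = 14*(0 + 1/(15 - 13)) = 14*(0 + 1/2) = 14*(0 + ½) = 14*(½) = 7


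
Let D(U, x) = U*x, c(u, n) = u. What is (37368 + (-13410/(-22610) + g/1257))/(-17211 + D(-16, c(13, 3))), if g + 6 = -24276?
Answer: -35383172457/16502046421 ≈ -2.1442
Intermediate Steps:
g = -24282 (g = -6 - 24276 = -24282)
(37368 + (-13410/(-22610) + g/1257))/(-17211 + D(-16, c(13, 3))) = (37368 + (-13410/(-22610) - 24282/1257))/(-17211 - 16*13) = (37368 + (-13410*(-1/22610) - 24282*1/1257))/(-17211 - 208) = (37368 + (1341/2261 - 8094/419))/(-17419) = (37368 - 17738655/947359)*(-1/17419) = (35383172457/947359)*(-1/17419) = -35383172457/16502046421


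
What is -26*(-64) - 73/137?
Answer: 227895/137 ≈ 1663.5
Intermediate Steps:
-26*(-64) - 73/137 = 1664 - 73*1/137 = 1664 - 73/137 = 227895/137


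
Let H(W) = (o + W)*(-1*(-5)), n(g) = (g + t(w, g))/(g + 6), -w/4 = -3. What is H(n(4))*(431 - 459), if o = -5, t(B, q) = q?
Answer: 588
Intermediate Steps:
w = 12 (w = -4*(-3) = 12)
n(g) = 2*g/(6 + g) (n(g) = (g + g)/(g + 6) = (2*g)/(6 + g) = 2*g/(6 + g))
H(W) = -25 + 5*W (H(W) = (-5 + W)*(-1*(-5)) = (-5 + W)*5 = -25 + 5*W)
H(n(4))*(431 - 459) = (-25 + 5*(2*4/(6 + 4)))*(431 - 459) = (-25 + 5*(2*4/10))*(-28) = (-25 + 5*(2*4*(⅒)))*(-28) = (-25 + 5*(⅘))*(-28) = (-25 + 4)*(-28) = -21*(-28) = 588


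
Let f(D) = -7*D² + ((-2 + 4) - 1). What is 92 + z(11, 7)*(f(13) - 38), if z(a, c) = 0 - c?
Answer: 8632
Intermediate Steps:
z(a, c) = -c
f(D) = 1 - 7*D² (f(D) = -7*D² + (2 - 1) = -7*D² + 1 = 1 - 7*D²)
92 + z(11, 7)*(f(13) - 38) = 92 + (-1*7)*((1 - 7*13²) - 38) = 92 - 7*((1 - 7*169) - 38) = 92 - 7*((1 - 1183) - 38) = 92 - 7*(-1182 - 38) = 92 - 7*(-1220) = 92 + 8540 = 8632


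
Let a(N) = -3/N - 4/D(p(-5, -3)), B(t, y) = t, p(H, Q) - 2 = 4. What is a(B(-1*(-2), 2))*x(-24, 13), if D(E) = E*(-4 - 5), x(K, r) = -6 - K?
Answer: -77/3 ≈ -25.667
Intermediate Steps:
p(H, Q) = 6 (p(H, Q) = 2 + 4 = 6)
D(E) = -9*E (D(E) = E*(-9) = -9*E)
a(N) = 2/27 - 3/N (a(N) = -3/N - 4/((-9*6)) = -3/N - 4/(-54) = -3/N - 4*(-1/54) = -3/N + 2/27 = 2/27 - 3/N)
a(B(-1*(-2), 2))*x(-24, 13) = (2/27 - 3/((-1*(-2))))*(-6 - 1*(-24)) = (2/27 - 3/2)*(-6 + 24) = (2/27 - 3*½)*18 = (2/27 - 3/2)*18 = -77/54*18 = -77/3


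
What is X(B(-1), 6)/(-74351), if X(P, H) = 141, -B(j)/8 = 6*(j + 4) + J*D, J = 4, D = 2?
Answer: -141/74351 ≈ -0.0018964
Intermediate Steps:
B(j) = -256 - 48*j (B(j) = -8*(6*(j + 4) + 4*2) = -8*(6*(4 + j) + 8) = -8*((24 + 6*j) + 8) = -8*(32 + 6*j) = -256 - 48*j)
X(B(-1), 6)/(-74351) = 141/(-74351) = 141*(-1/74351) = -141/74351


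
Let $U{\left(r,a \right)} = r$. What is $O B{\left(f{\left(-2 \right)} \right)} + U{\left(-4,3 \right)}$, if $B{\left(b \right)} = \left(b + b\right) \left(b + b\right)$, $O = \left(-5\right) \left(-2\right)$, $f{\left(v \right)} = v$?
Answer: $156$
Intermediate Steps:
$O = 10$
$B{\left(b \right)} = 4 b^{2}$ ($B{\left(b \right)} = 2 b 2 b = 4 b^{2}$)
$O B{\left(f{\left(-2 \right)} \right)} + U{\left(-4,3 \right)} = 10 \cdot 4 \left(-2\right)^{2} - 4 = 10 \cdot 4 \cdot 4 - 4 = 10 \cdot 16 - 4 = 160 - 4 = 156$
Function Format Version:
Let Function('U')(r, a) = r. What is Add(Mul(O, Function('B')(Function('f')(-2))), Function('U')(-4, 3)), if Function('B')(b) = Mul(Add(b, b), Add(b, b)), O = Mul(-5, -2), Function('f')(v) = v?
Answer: 156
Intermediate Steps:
O = 10
Function('B')(b) = Mul(4, Pow(b, 2)) (Function('B')(b) = Mul(Mul(2, b), Mul(2, b)) = Mul(4, Pow(b, 2)))
Add(Mul(O, Function('B')(Function('f')(-2))), Function('U')(-4, 3)) = Add(Mul(10, Mul(4, Pow(-2, 2))), -4) = Add(Mul(10, Mul(4, 4)), -4) = Add(Mul(10, 16), -4) = Add(160, -4) = 156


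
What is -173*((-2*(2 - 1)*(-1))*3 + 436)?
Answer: -76466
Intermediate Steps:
-173*((-2*(2 - 1)*(-1))*3 + 436) = -173*((-2*1*(-1))*3 + 436) = -173*(-2*(-1)*3 + 436) = -173*(2*3 + 436) = -173*(6 + 436) = -173*442 = -76466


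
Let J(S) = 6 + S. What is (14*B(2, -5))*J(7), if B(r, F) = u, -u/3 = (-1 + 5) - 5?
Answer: 546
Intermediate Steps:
u = 3 (u = -3*((-1 + 5) - 5) = -3*(4 - 5) = -3*(-1) = 3)
B(r, F) = 3
(14*B(2, -5))*J(7) = (14*3)*(6 + 7) = 42*13 = 546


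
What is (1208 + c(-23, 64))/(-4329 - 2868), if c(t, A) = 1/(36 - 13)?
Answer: -27785/165531 ≈ -0.16785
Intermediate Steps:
c(t, A) = 1/23
(1208 + c(-23, 64))/(-4329 - 2868) = (1208 + 1/23)/(-4329 - 2868) = (27785/23)/(-7197) = (27785/23)*(-1/7197) = -27785/165531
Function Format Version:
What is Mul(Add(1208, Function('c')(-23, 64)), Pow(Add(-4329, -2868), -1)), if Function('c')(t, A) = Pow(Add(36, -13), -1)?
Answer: Rational(-27785, 165531) ≈ -0.16785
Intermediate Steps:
Function('c')(t, A) = Rational(1, 23) (Function('c')(t, A) = Pow(23, -1) = Rational(1, 23))
Mul(Add(1208, Function('c')(-23, 64)), Pow(Add(-4329, -2868), -1)) = Mul(Add(1208, Rational(1, 23)), Pow(Add(-4329, -2868), -1)) = Mul(Rational(27785, 23), Pow(-7197, -1)) = Mul(Rational(27785, 23), Rational(-1, 7197)) = Rational(-27785, 165531)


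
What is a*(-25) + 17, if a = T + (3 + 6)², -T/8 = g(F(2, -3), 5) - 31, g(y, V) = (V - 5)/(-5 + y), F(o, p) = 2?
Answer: -8208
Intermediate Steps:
g(y, V) = (-5 + V)/(-5 + y)
T = 248 (T = -8*((-5 + 5)/(-5 + 2) - 31) = -8*(0/(-3) - 31) = -8*(-⅓*0 - 31) = -8*(0 - 31) = -8*(-31) = 248)
a = 329 (a = 248 + (3 + 6)² = 248 + 9² = 248 + 81 = 329)
a*(-25) + 17 = 329*(-25) + 17 = -8225 + 17 = -8208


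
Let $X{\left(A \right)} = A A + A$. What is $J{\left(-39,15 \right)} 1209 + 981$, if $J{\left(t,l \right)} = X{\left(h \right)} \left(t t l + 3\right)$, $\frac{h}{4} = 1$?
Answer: $551740221$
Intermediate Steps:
$h = 4$ ($h = 4 \cdot 1 = 4$)
$X{\left(A \right)} = A + A^{2}$ ($X{\left(A \right)} = A^{2} + A = A + A^{2}$)
$J{\left(t,l \right)} = 60 + 20 l t^{2}$ ($J{\left(t,l \right)} = 4 \left(1 + 4\right) \left(t t l + 3\right) = 4 \cdot 5 \left(t^{2} l + 3\right) = 20 \left(l t^{2} + 3\right) = 20 \left(3 + l t^{2}\right) = 60 + 20 l t^{2}$)
$J{\left(-39,15 \right)} 1209 + 981 = \left(60 + 20 \cdot 15 \left(-39\right)^{2}\right) 1209 + 981 = \left(60 + 20 \cdot 15 \cdot 1521\right) 1209 + 981 = \left(60 + 456300\right) 1209 + 981 = 456360 \cdot 1209 + 981 = 551739240 + 981 = 551740221$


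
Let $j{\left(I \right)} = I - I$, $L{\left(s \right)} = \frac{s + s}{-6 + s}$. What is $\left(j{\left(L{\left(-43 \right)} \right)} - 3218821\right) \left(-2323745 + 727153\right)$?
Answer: $5139143858032$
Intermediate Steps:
$L{\left(s \right)} = \frac{2 s}{-6 + s}$
$j{\left(I \right)} = 0$
$\left(j{\left(L{\left(-43 \right)} \right)} - 3218821\right) \left(-2323745 + 727153\right) = \left(0 - 3218821\right) \left(-2323745 + 727153\right) = \left(-3218821\right) \left(-1596592\right) = 5139143858032$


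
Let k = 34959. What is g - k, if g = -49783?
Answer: -84742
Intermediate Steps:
g - k = -49783 - 1*34959 = -49783 - 34959 = -84742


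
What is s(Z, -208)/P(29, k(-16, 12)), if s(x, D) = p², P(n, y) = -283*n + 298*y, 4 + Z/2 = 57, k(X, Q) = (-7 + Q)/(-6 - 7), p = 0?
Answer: 0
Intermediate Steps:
k(X, Q) = 7/13 - Q/13 (k(X, Q) = (-7 + Q)/(-13) = (-7 + Q)*(-1/13) = 7/13 - Q/13)
Z = 106 (Z = -8 + 2*57 = -8 + 114 = 106)
s(x, D) = 0 (s(x, D) = 0² = 0)
s(Z, -208)/P(29, k(-16, 12)) = 0/(-283*29 + 298*(7/13 - 1/13*12)) = 0/(-8207 + 298*(7/13 - 12/13)) = 0/(-8207 + 298*(-5/13)) = 0/(-8207 - 1490/13) = 0/(-108181/13) = 0*(-13/108181) = 0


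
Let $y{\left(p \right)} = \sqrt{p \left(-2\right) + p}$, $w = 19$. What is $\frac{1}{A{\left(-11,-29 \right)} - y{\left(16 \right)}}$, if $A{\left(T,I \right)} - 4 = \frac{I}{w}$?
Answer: $\frac{893}{7985} + \frac{1444 i}{7985} \approx 0.11183 + 0.18084 i$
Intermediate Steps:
$y{\left(p \right)} = \sqrt{- p}$ ($y{\left(p \right)} = \sqrt{- 2 p + p} = \sqrt{- p}$)
$A{\left(T,I \right)} = 4 + \frac{I}{19}$
$\frac{1}{A{\left(-11,-29 \right)} - y{\left(16 \right)}} = \frac{1}{\left(4 + \frac{1}{19} \left(-29\right)\right) - \sqrt{\left(-1\right) 16}} = \frac{1}{\left(4 - \frac{29}{19}\right) - \sqrt{-16}} = \frac{1}{\frac{47}{19} - 4 i} = \frac{361 \left(\frac{47}{19} + 4 i\right)}{7985}$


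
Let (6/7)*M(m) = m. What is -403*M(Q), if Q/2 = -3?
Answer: 2821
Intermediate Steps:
Q = -6 (Q = 2*(-3) = -6)
M(m) = 7*m/6
-403*M(Q) = -2821*(-6)/6 = -403*(-7) = 2821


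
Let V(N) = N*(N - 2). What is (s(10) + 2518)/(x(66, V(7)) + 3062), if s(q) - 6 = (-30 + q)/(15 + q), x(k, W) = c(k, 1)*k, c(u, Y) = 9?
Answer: 1577/2285 ≈ 0.69015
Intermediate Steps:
V(N) = N*(-2 + N)
x(k, W) = 9*k
s(q) = 6 + (-30 + q)/(15 + q)
(s(10) + 2518)/(x(66, V(7)) + 3062) = ((60 + 7*10)/(15 + 10) + 2518)/(9*66 + 3062) = ((60 + 70)/25 + 2518)/(594 + 3062) = ((1/25)*130 + 2518)/3656 = (26/5 + 2518)*(1/3656) = (12616/5)*(1/3656) = 1577/2285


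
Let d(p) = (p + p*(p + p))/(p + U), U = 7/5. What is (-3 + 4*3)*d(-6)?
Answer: -2970/23 ≈ -129.13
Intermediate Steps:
U = 7/5 (U = 7*(1/5) = 7/5 ≈ 1.4000)
d(p) = (p + 2*p**2)/(7/5 + p) (d(p) = (p + p*(p + p))/(p + 7/5) = (p + p*(2*p))/(7/5 + p) = (p + 2*p**2)/(7/5 + p))
(-3 + 4*3)*d(-6) = (-3 + 4*3)*(5*(-6)*(1 + 2*(-6))/(7 + 5*(-6))) = (-3 + 12)*(5*(-6)*(1 - 12)/(7 - 30)) = 9*(5*(-6)*(-11)/(-23)) = 9*(5*(-6)*(-1/23)*(-11)) = 9*(-330/23) = -2970/23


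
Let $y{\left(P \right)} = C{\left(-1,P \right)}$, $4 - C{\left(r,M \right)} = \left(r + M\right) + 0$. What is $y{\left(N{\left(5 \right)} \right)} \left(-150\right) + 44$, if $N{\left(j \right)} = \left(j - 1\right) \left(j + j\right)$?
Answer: $5294$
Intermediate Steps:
$C{\left(r,M \right)} = 4 - M - r$ ($C{\left(r,M \right)} = 4 - \left(\left(r + M\right) + 0\right) = 4 - \left(\left(M + r\right) + 0\right) = 4 - \left(M + r\right) = 4 - M - r$)
$N{\left(j \right)} = 2 j \left(-1 + j\right)$ ($N{\left(j \right)} = \left(-1 + j\right) 2 j = 2 j \left(-1 + j\right)$)
$y{\left(P \right)} = 5 - P$ ($y{\left(P \right)} = 4 - P - -1 = 4 - P + 1 = 5 - P$)
$y{\left(N{\left(5 \right)} \right)} \left(-150\right) + 44 = \left(5 - 2 \cdot 5 \left(-1 + 5\right)\right) \left(-150\right) + 44 = \left(5 - 2 \cdot 5 \cdot 4\right) \left(-150\right) + 44 = \left(5 - 40\right) \left(-150\right) + 44 = \left(-35\right) \left(-150\right) + 44 = 5250 + 44 = 5294$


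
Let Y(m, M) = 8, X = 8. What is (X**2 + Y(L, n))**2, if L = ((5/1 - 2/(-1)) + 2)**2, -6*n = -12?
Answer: 5184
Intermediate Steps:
n = 2 (n = -1/6*(-12) = 2)
L = 81 (L = ((5*1 - 2*(-1)) + 2)**2 = ((5 + 2) + 2)**2 = (7 + 2)**2 = 9**2 = 81)
(X**2 + Y(L, n))**2 = (8**2 + 8)**2 = (64 + 8)**2 = 72**2 = 5184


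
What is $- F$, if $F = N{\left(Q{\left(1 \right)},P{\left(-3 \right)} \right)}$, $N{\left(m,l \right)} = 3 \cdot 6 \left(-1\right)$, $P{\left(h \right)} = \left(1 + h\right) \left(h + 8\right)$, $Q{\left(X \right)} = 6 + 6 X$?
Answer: $18$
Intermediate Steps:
$P{\left(h \right)} = \left(1 + h\right) \left(8 + h\right)$
$N{\left(m,l \right)} = -18$ ($N{\left(m,l \right)} = 18 \left(-1\right) = -18$)
$F = -18$
$- F = \left(-1\right) \left(-18\right) = 18$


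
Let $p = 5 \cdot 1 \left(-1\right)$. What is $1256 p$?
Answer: $-6280$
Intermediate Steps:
$p = -5$ ($p = 5 \left(-1\right) = -5$)
$1256 p = 1256 \left(-5\right) = -6280$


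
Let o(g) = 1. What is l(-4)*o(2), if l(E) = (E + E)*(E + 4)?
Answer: 0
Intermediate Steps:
l(E) = 2*E*(4 + E) (l(E) = (2*E)*(4 + E) = 2*E*(4 + E))
l(-4)*o(2) = (2*(-4)*(4 - 4))*1 = (2*(-4)*0)*1 = 0*1 = 0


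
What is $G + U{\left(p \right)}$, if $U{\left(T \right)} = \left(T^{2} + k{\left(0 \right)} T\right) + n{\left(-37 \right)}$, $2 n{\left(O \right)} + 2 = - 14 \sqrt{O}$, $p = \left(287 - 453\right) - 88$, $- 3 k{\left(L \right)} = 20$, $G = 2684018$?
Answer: $\frac{8250679}{3} - 7 i \sqrt{37} \approx 2.7502 \cdot 10^{6} - 42.579 i$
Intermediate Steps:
$k{\left(L \right)} = - \frac{20}{3}$ ($k{\left(L \right)} = \left(- \frac{1}{3}\right) 20 = - \frac{20}{3}$)
$p = -254$ ($p = -166 - 88 = -254$)
$n{\left(O \right)} = -1 - 7 \sqrt{O}$ ($n{\left(O \right)} = -1 + \frac{\left(-14\right) \sqrt{O}}{2} = -1 - 7 \sqrt{O}$)
$U{\left(T \right)} = -1 + T^{2} - \frac{20 T}{3} - 7 i \sqrt{37}$ ($U{\left(T \right)} = \left(T^{2} - \frac{20 T}{3}\right) - \left(1 + 7 \sqrt{-37}\right) = \left(T^{2} - \frac{20 T}{3}\right) - \left(1 + 7 i \sqrt{37}\right) = -1 + T^{2} - \frac{20 T}{3} - 7 i \sqrt{37}$)
$G + U{\left(p \right)} = 2684018 - \left(- \frac{5077}{3} - 64516 + 7 i \sqrt{37}\right) = 2684018 + \left(-1 + 64516 + \frac{5080}{3} - 7 i \sqrt{37}\right) = 2684018 + \left(\frac{198625}{3} - 7 i \sqrt{37}\right) = \frac{8250679}{3} - 7 i \sqrt{37}$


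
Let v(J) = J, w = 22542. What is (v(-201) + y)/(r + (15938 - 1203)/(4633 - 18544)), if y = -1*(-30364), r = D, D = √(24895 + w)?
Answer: 6182769059355/9179597624252 + 5837020725123*√47437/9179597624252 ≈ 139.17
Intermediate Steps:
D = √47437 (D = √(24895 + 22542) = √47437 ≈ 217.80)
r = √47437 ≈ 217.80
y = 30364
(v(-201) + y)/(r + (15938 - 1203)/(4633 - 18544)) = (-201 + 30364)/(√47437 + (15938 - 1203)/(4633 - 18544)) = 30163/(√47437 + 14735/(-13911)) = 30163/(√47437 + 14735*(-1/13911)) = 30163/(√47437 - 14735/13911) = 30163/(-14735/13911 + √47437)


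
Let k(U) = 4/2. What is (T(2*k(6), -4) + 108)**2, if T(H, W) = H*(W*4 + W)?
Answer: 784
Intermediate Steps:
k(U) = 2 (k(U) = 4*(1/2) = 2)
T(H, W) = 5*H*W (T(H, W) = H*(4*W + W) = H*(5*W) = 5*H*W)
(T(2*k(6), -4) + 108)**2 = (5*(2*2)*(-4) + 108)**2 = (5*4*(-4) + 108)**2 = (-80 + 108)**2 = 28**2 = 784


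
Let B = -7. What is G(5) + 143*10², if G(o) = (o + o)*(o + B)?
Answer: 14280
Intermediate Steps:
G(o) = 2*o*(-7 + o) (G(o) = (o + o)*(o - 7) = (2*o)*(-7 + o) = 2*o*(-7 + o))
G(5) + 143*10² = 2*5*(-7 + 5) + 143*10² = 2*5*(-2) + 143*100 = -20 + 14300 = 14280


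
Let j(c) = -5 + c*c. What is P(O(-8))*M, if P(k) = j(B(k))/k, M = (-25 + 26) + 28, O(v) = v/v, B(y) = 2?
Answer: -29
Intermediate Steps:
O(v) = 1
M = 29 (M = 1 + 28 = 29)
j(c) = -5 + c**2
P(k) = -1/k (P(k) = (-5 + 2**2)/k = (-5 + 4)/k = -1/k)
P(O(-8))*M = -1/1*29 = -1*1*29 = -1*29 = -29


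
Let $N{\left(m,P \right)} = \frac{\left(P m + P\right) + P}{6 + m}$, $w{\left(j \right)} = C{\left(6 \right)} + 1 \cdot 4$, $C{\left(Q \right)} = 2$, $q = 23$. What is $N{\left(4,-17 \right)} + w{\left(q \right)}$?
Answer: $- \frac{21}{5} \approx -4.2$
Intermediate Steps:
$w{\left(j \right)} = 6$ ($w{\left(j \right)} = 2 + 1 \cdot 4 = 2 + 4 = 6$)
$N{\left(m,P \right)} = \frac{2 P + P m}{6 + m}$ ($N{\left(m,P \right)} = \frac{\left(P + P m\right) + P}{6 + m} = \frac{2 P + P m}{6 + m}$)
$N{\left(4,-17 \right)} + w{\left(q \right)} = - \frac{17 \left(2 + 4\right)}{6 + 4} + 6 = \left(-17\right) \frac{1}{10} \cdot 6 + 6 = - \frac{51}{5} + 6 = - \frac{21}{5}$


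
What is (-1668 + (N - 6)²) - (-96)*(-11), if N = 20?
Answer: -2528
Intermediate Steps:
(-1668 + (N - 6)²) - (-96)*(-11) = (-1668 + (20 - 6)²) - (-96)*(-11) = (-1668 + 14²) - 1*1056 = (-1668 + 196) - 1056 = -1472 - 1056 = -2528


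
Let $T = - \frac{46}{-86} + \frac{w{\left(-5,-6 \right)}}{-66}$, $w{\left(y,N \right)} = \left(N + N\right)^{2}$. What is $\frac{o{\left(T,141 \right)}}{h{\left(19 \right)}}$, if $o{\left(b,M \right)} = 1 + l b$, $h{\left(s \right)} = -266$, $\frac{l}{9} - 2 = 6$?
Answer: $\frac{7945}{17974} \approx 0.44203$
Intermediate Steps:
$l = 72$ ($l = 18 + 9 \cdot 6 = 18 + 54 = 72$)
$w{\left(y,N \right)} = 4 N^{2}$ ($w{\left(y,N \right)} = \left(2 N\right)^{2} = 4 N^{2}$)
$T = - \frac{779}{473}$ ($T = - \frac{46}{-86} + \frac{4 \left(-6\right)^{2}}{-66} = \left(-46\right) \left(- \frac{1}{86}\right) + 4 \cdot 36 \left(- \frac{1}{66}\right) = \frac{23}{43} + 144 \left(- \frac{1}{66}\right) = \frac{23}{43} - \frac{24}{11} = - \frac{779}{473} \approx -1.6469$)
$o{\left(b,M \right)} = 1 + 72 b$
$\frac{o{\left(T,141 \right)}}{h{\left(19 \right)}} = \frac{1 + 72 \left(- \frac{779}{473}\right)}{-266} = \left(1 - \frac{56088}{473}\right) \left(- \frac{1}{266}\right) = \left(- \frac{55615}{473}\right) \left(- \frac{1}{266}\right) = \frac{7945}{17974}$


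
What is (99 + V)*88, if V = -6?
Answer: 8184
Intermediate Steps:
(99 + V)*88 = (99 - 6)*88 = 93*88 = 8184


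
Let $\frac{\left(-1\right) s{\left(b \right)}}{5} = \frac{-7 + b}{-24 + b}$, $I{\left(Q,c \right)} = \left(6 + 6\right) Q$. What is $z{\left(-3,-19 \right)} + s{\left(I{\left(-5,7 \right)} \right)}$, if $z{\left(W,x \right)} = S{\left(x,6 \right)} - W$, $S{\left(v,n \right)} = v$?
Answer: $- \frac{1679}{84} \approx -19.988$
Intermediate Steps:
$I{\left(Q,c \right)} = 12 Q$
$z{\left(W,x \right)} = x - W$
$s{\left(b \right)} = - \frac{5 \left(-7 + b\right)}{-24 + b}$ ($s{\left(b \right)} = - 5 \frac{-7 + b}{-24 + b} = - \frac{5 \left(-7 + b\right)}{-24 + b}$)
$z{\left(-3,-19 \right)} + s{\left(I{\left(-5,7 \right)} \right)} = \left(-19 - -3\right) + \frac{5 \left(7 - 12 \left(-5\right)\right)}{-24 + 12 \left(-5\right)} = \left(-19 + 3\right) + \frac{5 \left(7 - -60\right)}{-24 - 60} = -16 + \frac{5 \left(7 + 60\right)}{-84} = -16 + 5 \left(- \frac{1}{84}\right) 67 = -16 - \frac{335}{84} = - \frac{1679}{84}$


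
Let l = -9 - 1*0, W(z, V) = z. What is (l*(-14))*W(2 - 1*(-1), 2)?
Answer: 378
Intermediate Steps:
l = -9 (l = -9 + 0 = -9)
(l*(-14))*W(2 - 1*(-1), 2) = (-9*(-14))*(2 - 1*(-1)) = 126*(2 + 1) = 126*3 = 378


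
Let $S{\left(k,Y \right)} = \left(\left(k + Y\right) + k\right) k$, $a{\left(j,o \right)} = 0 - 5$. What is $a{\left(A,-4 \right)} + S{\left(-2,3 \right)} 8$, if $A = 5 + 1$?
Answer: $11$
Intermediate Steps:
$A = 6$
$a{\left(j,o \right)} = -5$ ($a{\left(j,o \right)} = 0 - 5 = -5$)
$S{\left(k,Y \right)} = k \left(Y + 2 k\right)$ ($S{\left(k,Y \right)} = \left(\left(Y + k\right) + k\right) k = \left(Y + 2 k\right) k = k \left(Y + 2 k\right)$)
$a{\left(A,-4 \right)} + S{\left(-2,3 \right)} 8 = -5 + - 2 \left(3 + 2 \left(-2\right)\right) 8 = -5 + - 2 \left(3 - 4\right) 8 = -5 + \left(-2\right) \left(-1\right) 8 = -5 + 2 \cdot 8 = -5 + 16 = 11$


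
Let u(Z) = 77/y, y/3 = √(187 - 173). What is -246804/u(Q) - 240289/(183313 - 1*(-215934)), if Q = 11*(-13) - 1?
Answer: -240289/399247 - 740412*√14/77 ≈ -35979.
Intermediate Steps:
y = 3*√14 (y = 3*√(187 - 173) = 3*√14 ≈ 11.225)
Q = -144 (Q = -143 - 1 = -144)
u(Z) = 11*√14/6 (u(Z) = 77/((3*√14)) = 77*(√14/42) = 11*√14/6)
-246804/u(Q) - 240289/(183313 - 1*(-215934)) = -246804*3*√14/77 - 240289/(183313 - 1*(-215934)) = -740412*√14/77 - 240289/(183313 + 215934) = -740412*√14/77 - 240289/399247 = -240289/399247 - 740412*√14/77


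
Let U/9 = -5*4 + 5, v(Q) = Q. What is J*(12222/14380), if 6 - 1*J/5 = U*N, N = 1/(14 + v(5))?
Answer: 1521639/27322 ≈ 55.693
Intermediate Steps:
N = 1/19 (N = 1/(14 + 5) = 1/19 ≈ 0.052632)
U = -135 (U = 9*(-5*4 + 5) = 9*(-20 + 5) = 9*(-15) = -135)
J = 1245/19 (J = 30 - (-675)/19 = 30 - 5*(-135/19) = 30 + 675/19 = 1245/19 ≈ 65.526)
J*(12222/14380) = 1245*(12222/14380)/19 = 1245*(12222*(1/14380))/19 = (1245/19)*(6111/7190) = 1521639/27322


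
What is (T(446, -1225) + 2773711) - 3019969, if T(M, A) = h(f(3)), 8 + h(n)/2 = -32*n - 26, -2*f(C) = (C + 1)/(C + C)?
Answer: -738914/3 ≈ -2.4630e+5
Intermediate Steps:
f(C) = -(1 + C)/(4*C) (f(C) = -(C + 1)/(2*(C + C)) = -(1 + C)/(2*(2*C)) = -(1 + C)*1/(2*C)/2 = -(1 + C)/(4*C))
h(n) = -68 - 64*n (h(n) = -16 + 2*(-32*n - 26) = -16 + 2*(-26 - 32*n) = -16 + (-52 - 64*n) = -68 - 64*n)
T(M, A) = -140/3 (T(M, A) = -68 - 16*(-1 - 1*3)/3 = -68 - 16*(-1 - 3)/3 = -68 - 16*(-4)/3 = -68 - 64*(-⅓) = -68 + 64/3 = -140/3)
(T(446, -1225) + 2773711) - 3019969 = (-140/3 + 2773711) - 3019969 = 8320993/3 - 3019969 = -738914/3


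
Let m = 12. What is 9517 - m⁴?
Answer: -11219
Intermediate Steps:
9517 - m⁴ = 9517 - 1*12⁴ = 9517 - 1*20736 = 9517 - 20736 = -11219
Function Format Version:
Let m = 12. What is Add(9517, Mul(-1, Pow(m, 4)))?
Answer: -11219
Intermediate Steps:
Add(9517, Mul(-1, Pow(m, 4))) = Add(9517, Mul(-1, Pow(12, 4))) = Add(9517, Mul(-1, 20736)) = Add(9517, -20736) = -11219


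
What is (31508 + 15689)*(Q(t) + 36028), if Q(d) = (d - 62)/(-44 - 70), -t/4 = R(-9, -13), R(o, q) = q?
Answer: 96923806397/57 ≈ 1.7004e+9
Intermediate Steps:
t = 52 (t = -4*(-13) = 52)
Q(d) = 31/57 - d/114 (Q(d) = (-62 + d)/(-114) = (-62 + d)*(-1/114) = 31/57 - d/114)
(31508 + 15689)*(Q(t) + 36028) = (31508 + 15689)*((31/57 - 1/114*52) + 36028) = 47197*((31/57 - 26/57) + 36028) = 47197*(5/57 + 36028) = 47197*(2053601/57) = 96923806397/57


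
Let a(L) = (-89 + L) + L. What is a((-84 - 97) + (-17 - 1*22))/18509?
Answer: -529/18509 ≈ -0.028581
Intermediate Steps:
a(L) = -89 + 2*L
a((-84 - 97) + (-17 - 1*22))/18509 = (-89 + 2*((-84 - 97) + (-17 - 1*22)))/18509 = (-89 + 2*(-181 + (-17 - 22)))*(1/18509) = (-89 + 2*(-181 - 39))*(1/18509) = (-89 + 2*(-220))*(1/18509) = (-89 - 440)*(1/18509) = -529*1/18509 = -529/18509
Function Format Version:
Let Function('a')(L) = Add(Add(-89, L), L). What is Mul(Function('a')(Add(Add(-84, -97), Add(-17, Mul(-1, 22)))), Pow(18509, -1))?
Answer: Rational(-529, 18509) ≈ -0.028581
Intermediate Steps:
Function('a')(L) = Add(-89, Mul(2, L))
Mul(Function('a')(Add(Add(-84, -97), Add(-17, Mul(-1, 22)))), Pow(18509, -1)) = Mul(Add(-89, Mul(2, Add(Add(-84, -97), Add(-17, Mul(-1, 22))))), Pow(18509, -1)) = Mul(Add(-89, Mul(2, Add(-181, Add(-17, -22)))), Rational(1, 18509)) = Mul(Add(-89, Mul(2, Add(-181, -39))), Rational(1, 18509)) = Mul(Add(-89, Mul(2, -220)), Rational(1, 18509)) = Mul(Add(-89, -440), Rational(1, 18509)) = Mul(-529, Rational(1, 18509)) = Rational(-529, 18509)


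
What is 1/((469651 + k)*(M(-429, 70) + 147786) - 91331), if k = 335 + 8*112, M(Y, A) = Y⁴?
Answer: 1/15949356040844563 ≈ 6.2698e-17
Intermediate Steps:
k = 1231 (k = 335 + 896 = 1231)
1/((469651 + k)*(M(-429, 70) + 147786) - 91331) = 1/((469651 + 1231)*((-429)⁴ + 147786) - 91331) = 1/(470882*(33871089681 + 147786) - 91331) = 1/(470882*33871237467 - 91331) = 1/(15949356040935894 - 91331) = 1/15949356040844563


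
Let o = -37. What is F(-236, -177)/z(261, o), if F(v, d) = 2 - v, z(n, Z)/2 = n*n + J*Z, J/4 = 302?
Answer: 119/23425 ≈ 0.0050800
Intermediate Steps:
J = 1208 (J = 4*302 = 1208)
z(n, Z) = 2*n² + 2416*Z (z(n, Z) = 2*(n*n + 1208*Z) = 2*(n² + 1208*Z) = 2*n² + 2416*Z)
F(-236, -177)/z(261, o) = (2 - 1*(-236))/(2*261² + 2416*(-37)) = (2 + 236)/(2*68121 - 89392) = 238/(136242 - 89392) = 238/46850 = 238*(1/46850) = 119/23425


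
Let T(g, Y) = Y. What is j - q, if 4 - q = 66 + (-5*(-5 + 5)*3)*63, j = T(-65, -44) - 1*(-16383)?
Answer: 16401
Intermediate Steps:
j = 16339 (j = -44 - 1*(-16383) = -44 + 16383 = 16339)
q = -62 (q = 4 - (66 + (-5*(-5 + 5)*3)*63) = 4 - (66 + (-5*0*3)*63) = 4 - (66 + (0*3)*63) = 4 - (66 + 0*63) = 4 - (66 + 0) = 4 - 1*66 = 4 - 66 = -62)
j - q = 16339 - 1*(-62) = 16339 + 62 = 16401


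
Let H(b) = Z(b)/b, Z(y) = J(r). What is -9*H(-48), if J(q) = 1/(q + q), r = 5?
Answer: 3/160 ≈ 0.018750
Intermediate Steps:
J(q) = 1/(2*q)
Z(y) = ⅒ (Z(y) = (½)/5 = (½)*(⅕) = ⅒)
H(b) = 1/(10*b)
-9*H(-48) = -9/(10*(-48)) = -9*(-1)/(10*48) = -9*(-1/480) = 3/160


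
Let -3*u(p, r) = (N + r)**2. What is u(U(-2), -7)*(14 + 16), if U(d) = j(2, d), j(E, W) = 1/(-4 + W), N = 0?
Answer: -490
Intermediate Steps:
U(d) = 1/(-4 + d)
u(p, r) = -r**2/3 (u(p, r) = -(0 + r)**2/3 = -r**2/3)
u(U(-2), -7)*(14 + 16) = (-1/3*(-7)**2)*(14 + 16) = -1/3*49*30 = -49/3*30 = -490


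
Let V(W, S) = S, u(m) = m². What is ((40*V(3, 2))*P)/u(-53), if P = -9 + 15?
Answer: 480/2809 ≈ 0.17088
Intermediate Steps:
P = 6
((40*V(3, 2))*P)/u(-53) = ((40*2)*6)/((-53)²) = (80*6)/2809 = 480*(1/2809) = 480/2809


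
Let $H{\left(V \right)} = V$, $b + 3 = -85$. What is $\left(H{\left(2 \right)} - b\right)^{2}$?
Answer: $8100$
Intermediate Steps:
$b = -88$ ($b = -3 - 85 = -88$)
$\left(H{\left(2 \right)} - b\right)^{2} = \left(2 - -88\right)^{2} = \left(2 + 88\right)^{2} = 90^{2} = 8100$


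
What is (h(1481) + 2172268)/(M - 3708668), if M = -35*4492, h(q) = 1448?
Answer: -543429/966472 ≈ -0.56228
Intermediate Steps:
M = -157220
(h(1481) + 2172268)/(M - 3708668) = (1448 + 2172268)/(-157220 - 3708668) = 2173716/(-3865888) = 2173716*(-1/3865888) = -543429/966472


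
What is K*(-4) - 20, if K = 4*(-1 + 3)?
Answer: -52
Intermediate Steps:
K = 8 (K = 4*2 = 8)
K*(-4) - 20 = 8*(-4) - 20 = -32 - 20 = -52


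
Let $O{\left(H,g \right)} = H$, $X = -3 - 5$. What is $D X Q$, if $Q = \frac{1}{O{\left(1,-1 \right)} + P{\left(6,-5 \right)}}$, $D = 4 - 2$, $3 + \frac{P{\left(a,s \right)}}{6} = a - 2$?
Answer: $- \frac{16}{7} \approx -2.2857$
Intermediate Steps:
$X = -8$ ($X = -3 - 5 = -8$)
$P{\left(a,s \right)} = -30 + 6 a$ ($P{\left(a,s \right)} = -18 + 6 \left(a - 2\right) = -18 + 6 \left(-2 + a\right) = -18 + \left(-12 + 6 a\right) = -30 + 6 a$)
$D = 2$ ($D = 4 - 2 = 2$)
$Q = \frac{1}{7}$ ($Q = \frac{1}{1 + \left(-30 + 6 \cdot 6\right)} = \frac{1}{1 + \left(-30 + 36\right)} = \frac{1}{1 + 6} = \frac{1}{7} \approx 0.14286$)
$D X Q = 2 \left(-8\right) \frac{1}{7} = \left(-16\right) \frac{1}{7} = - \frac{16}{7}$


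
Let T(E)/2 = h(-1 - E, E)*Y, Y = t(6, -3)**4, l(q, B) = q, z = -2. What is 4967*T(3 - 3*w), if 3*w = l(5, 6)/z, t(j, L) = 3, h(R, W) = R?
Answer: -5230251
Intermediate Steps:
Y = 81 (Y = 3**4 = 81)
w = -5/6 (w = (5/(-2))/3 = (5*(-1/2))/3 = (1/3)*(-5/2) = -5/6 ≈ -0.83333)
T(E) = -162 - 162*E (T(E) = 2*((-1 - E)*81) = 2*(-81 - 81*E) = -162 - 162*E)
4967*T(3 - 3*w) = 4967*(-162 - 162*(3 - 3*(-5/6))) = 4967*(-162 - 162*(3 + 5/2)) = 4967*(-162 - 162*11/2) = 4967*(-162 - 891) = 4967*(-1053) = -5230251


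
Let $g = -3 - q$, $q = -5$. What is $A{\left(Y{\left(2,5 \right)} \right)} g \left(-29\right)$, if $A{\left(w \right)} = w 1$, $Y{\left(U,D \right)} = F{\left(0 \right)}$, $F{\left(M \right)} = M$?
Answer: $0$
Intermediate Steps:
$Y{\left(U,D \right)} = 0$
$g = 2$ ($g = -3 - -5 = -3 + 5 = 2$)
$A{\left(w \right)} = w$
$A{\left(Y{\left(2,5 \right)} \right)} g \left(-29\right) = 0 \cdot 2 \left(-29\right) = 0 \left(-29\right) = 0$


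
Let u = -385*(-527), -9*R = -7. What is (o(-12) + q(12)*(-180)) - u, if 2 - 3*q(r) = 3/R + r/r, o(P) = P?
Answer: -1419149/7 ≈ -2.0274e+5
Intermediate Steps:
R = 7/9 (R = -1/9*(-7) = 7/9 ≈ 0.77778)
q(r) = -20/21 (q(r) = 2/3 - (3/(7/9) + r/r)/3 = 2/3 - (3*(9/7) + 1)/3 = 2/3 - (27/7 + 1)/3 = 2/3 - 1/3*34/7 = 2/3 - 34/21 = -20/21)
u = 202895
(o(-12) + q(12)*(-180)) - u = (-12 - 20/21*(-180)) - 1*202895 = (-12 + 1200/7) - 202895 = 1116/7 - 202895 = -1419149/7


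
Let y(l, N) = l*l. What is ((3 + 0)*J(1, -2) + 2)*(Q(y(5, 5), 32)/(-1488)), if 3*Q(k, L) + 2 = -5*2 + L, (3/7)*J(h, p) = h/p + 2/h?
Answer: -125/2232 ≈ -0.056004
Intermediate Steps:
J(h, p) = 14/(3*h) + 7*h/(3*p) (J(h, p) = 7*(h/p + 2/h)/3 = 7*(2/h + h/p)/3 = 14/(3*h) + 7*h/(3*p))
y(l, N) = l**2
Q(k, L) = -4 + L/3 (Q(k, L) = -2/3 + (-5*2 + L)/3 = -2/3 + (-10 + L)/3 = -2/3 + (-10/3 + L/3) = -4 + L/3)
((3 + 0)*J(1, -2) + 2)*(Q(y(5, 5), 32)/(-1488)) = ((3 + 0)*((14/3)/1 + (7/3)*1/(-2)) + 2)*((-4 + (1/3)*32)/(-1488)) = (3*((14/3)*1 + (7/3)*1*(-1/2)) + 2)*((-4 + 32/3)*(-1/1488)) = (3*(14/3 - 7/6) + 2)*((20/3)*(-1/1488)) = (3*(7/2) + 2)*(-5/1116) = (21/2 + 2)*(-5/1116) = (25/2)*(-5/1116) = -125/2232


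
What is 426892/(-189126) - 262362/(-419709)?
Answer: -1136411744/696297231 ≈ -1.6321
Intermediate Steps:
426892/(-189126) - 262362/(-419709) = 426892*(-1/189126) - 262362*(-1/419709) = -11234/4977 + 87454/139903 = -1136411744/696297231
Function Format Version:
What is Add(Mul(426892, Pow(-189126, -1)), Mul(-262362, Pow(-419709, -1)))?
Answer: Rational(-1136411744, 696297231) ≈ -1.6321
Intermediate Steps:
Add(Mul(426892, Pow(-189126, -1)), Mul(-262362, Pow(-419709, -1))) = Add(Mul(426892, Rational(-1, 189126)), Mul(-262362, Rational(-1, 419709))) = Add(Rational(-11234, 4977), Rational(87454, 139903)) = Rational(-1136411744, 696297231)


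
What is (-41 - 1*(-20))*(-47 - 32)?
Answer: 1659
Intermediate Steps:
(-41 - 1*(-20))*(-47 - 32) = (-41 + 20)*(-79) = -21*(-79) = 1659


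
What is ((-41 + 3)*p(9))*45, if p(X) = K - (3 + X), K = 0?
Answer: 20520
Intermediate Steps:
p(X) = -3 - X (p(X) = 0 - (3 + X) = 0 + (-3 - X) = -3 - X)
((-41 + 3)*p(9))*45 = ((-41 + 3)*(-3 - 1*9))*45 = -38*(-3 - 9)*45 = -38*(-12)*45 = 456*45 = 20520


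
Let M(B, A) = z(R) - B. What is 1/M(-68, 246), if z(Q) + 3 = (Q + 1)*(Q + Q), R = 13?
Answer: 1/429 ≈ 0.0023310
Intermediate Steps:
z(Q) = -3 + 2*Q*(1 + Q) (z(Q) = -3 + (Q + 1)*(Q + Q) = -3 + (1 + Q)*(2*Q) = -3 + 2*Q*(1 + Q))
M(B, A) = 361 - B (M(B, A) = (-3 + 2*13 + 2*13²) - B = (-3 + 26 + 2*169) - B = (-3 + 26 + 338) - B = 361 - B)
1/M(-68, 246) = 1/(361 - 1*(-68)) = 1/(361 + 68) = 1/429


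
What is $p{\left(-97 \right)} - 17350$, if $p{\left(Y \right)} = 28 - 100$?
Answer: $-17422$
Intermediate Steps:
$p{\left(Y \right)} = -72$
$p{\left(-97 \right)} - 17350 = -72 - 17350 = -17422$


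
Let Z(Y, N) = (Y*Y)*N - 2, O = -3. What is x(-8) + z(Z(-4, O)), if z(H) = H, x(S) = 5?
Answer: -45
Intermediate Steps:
Z(Y, N) = -2 + N*Y² (Z(Y, N) = Y²*N - 2 = N*Y² - 2 = -2 + N*Y²)
x(-8) + z(Z(-4, O)) = 5 + (-2 - 3*(-4)²) = 5 + (-2 - 3*16) = 5 + (-2 - 48) = 5 - 50 = -45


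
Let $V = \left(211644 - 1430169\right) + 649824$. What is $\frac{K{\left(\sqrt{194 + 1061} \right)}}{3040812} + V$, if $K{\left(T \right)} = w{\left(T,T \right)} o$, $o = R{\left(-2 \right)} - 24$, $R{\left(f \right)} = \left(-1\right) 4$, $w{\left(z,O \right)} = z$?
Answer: $-568701 - \frac{7 \sqrt{1255}}{760203} \approx -5.687 \cdot 10^{5}$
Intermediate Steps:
$R{\left(f \right)} = -4$
$o = -28$ ($o = -4 - 24 = -28$)
$K{\left(T \right)} = - 28 T$ ($K{\left(T \right)} = T \left(-28\right) = - 28 T$)
$V = -568701$ ($V = -1218525 + 649824 = -568701$)
$\frac{K{\left(\sqrt{194 + 1061} \right)}}{3040812} + V = \frac{\left(-28\right) \sqrt{194 + 1061}}{3040812} - 568701 = - 28 \sqrt{1255} \cdot \frac{1}{3040812} - 568701 = - \frac{7 \sqrt{1255}}{760203} - 568701 = -568701 - \frac{7 \sqrt{1255}}{760203}$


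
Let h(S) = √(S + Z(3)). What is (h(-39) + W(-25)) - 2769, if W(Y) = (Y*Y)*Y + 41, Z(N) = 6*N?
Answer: -18353 + I*√21 ≈ -18353.0 + 4.5826*I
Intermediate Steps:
W(Y) = 41 + Y³ (W(Y) = Y²*Y + 41 = Y³ + 41 = 41 + Y³)
h(S) = √(18 + S) (h(S) = √(S + 6*3) = √(S + 18) = √(18 + S))
(h(-39) + W(-25)) - 2769 = (√(18 - 39) + (41 + (-25)³)) - 2769 = (√(-21) + (41 - 15625)) - 2769 = (I*√21 - 15584) - 2769 = (-15584 + I*√21) - 2769 = -18353 + I*√21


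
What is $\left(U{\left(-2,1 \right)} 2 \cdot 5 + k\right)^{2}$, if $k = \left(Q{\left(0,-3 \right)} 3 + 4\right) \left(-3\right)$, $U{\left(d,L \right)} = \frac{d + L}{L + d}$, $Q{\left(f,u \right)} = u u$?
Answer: $6889$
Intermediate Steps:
$Q{\left(f,u \right)} = u^{2}$
$U{\left(d,L \right)} = 1$ ($U{\left(d,L \right)} = \frac{L + d}{L + d} = 1$)
$k = -93$ ($k = \left(\left(-3\right)^{2} \cdot 3 + 4\right) \left(-3\right) = \left(9 \cdot 3 + 4\right) \left(-3\right) = \left(27 + 4\right) \left(-3\right) = 31 \left(-3\right) = -93$)
$\left(U{\left(-2,1 \right)} 2 \cdot 5 + k\right)^{2} = \left(1 \cdot 2 \cdot 5 - 93\right)^{2} = \left(2 \cdot 5 - 93\right)^{2} = \left(10 - 93\right)^{2} = \left(-83\right)^{2} = 6889$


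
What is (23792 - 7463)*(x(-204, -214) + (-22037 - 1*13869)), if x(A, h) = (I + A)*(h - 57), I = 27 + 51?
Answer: -28739040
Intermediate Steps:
I = 78
x(A, h) = (-57 + h)*(78 + A) (x(A, h) = (78 + A)*(h - 57) = (78 + A)*(-57 + h) = (-57 + h)*(78 + A))
(23792 - 7463)*(x(-204, -214) + (-22037 - 1*13869)) = (23792 - 7463)*((-4446 - 57*(-204) + 78*(-214) - 204*(-214)) + (-22037 - 1*13869)) = 16329*((-4446 + 11628 - 16692 + 43656) + (-22037 - 13869)) = 16329*(34146 - 35906) = 16329*(-1760) = -28739040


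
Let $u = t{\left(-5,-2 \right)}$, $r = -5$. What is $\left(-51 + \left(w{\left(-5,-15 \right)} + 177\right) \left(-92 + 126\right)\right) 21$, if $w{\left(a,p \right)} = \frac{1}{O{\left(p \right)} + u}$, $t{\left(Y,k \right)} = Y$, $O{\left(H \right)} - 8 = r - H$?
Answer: $\frac{1629705}{13} \approx 1.2536 \cdot 10^{5}$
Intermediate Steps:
$O{\left(H \right)} = 3 - H$ ($O{\left(H \right)} = 8 - \left(5 + H\right) = 3 - H$)
$u = -5$
$w{\left(a,p \right)} = \frac{1}{-2 - p}$ ($w{\left(a,p \right)} = \frac{1}{\left(3 - p\right) - 5} = \frac{1}{-2 - p}$)
$\left(-51 + \left(w{\left(-5,-15 \right)} + 177\right) \left(-92 + 126\right)\right) 21 = \left(-51 + \left(- \frac{1}{2 - 15} + 177\right) \left(-92 + 126\right)\right) 21 = \left(-51 + \left(- \frac{1}{-13} + 177\right) 34\right) 21 = \left(-51 + \left(\left(-1\right) \left(- \frac{1}{13}\right) + 177\right) 34\right) 21 = \left(-51 + \left(\frac{1}{13} + 177\right) 34\right) 21 = \left(-51 + \frac{2302}{13} \cdot 34\right) 21 = \left(-51 + \frac{78268}{13}\right) 21 = \frac{77605}{13} \cdot 21 = \frac{1629705}{13}$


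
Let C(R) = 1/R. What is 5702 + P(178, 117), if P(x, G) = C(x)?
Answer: 1014957/178 ≈ 5702.0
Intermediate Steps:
P(x, G) = 1/x
5702 + P(178, 117) = 5702 + 1/178 = 1014957/178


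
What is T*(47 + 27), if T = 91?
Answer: 6734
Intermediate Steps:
T*(47 + 27) = 91*(47 + 27) = 91*74 = 6734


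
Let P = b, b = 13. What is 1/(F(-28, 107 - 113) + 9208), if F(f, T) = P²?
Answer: 1/9377 ≈ 0.00010664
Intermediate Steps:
P = 13
F(f, T) = 169 (F(f, T) = 13² = 169)
1/(F(-28, 107 - 113) + 9208) = 1/(169 + 9208) = 1/9377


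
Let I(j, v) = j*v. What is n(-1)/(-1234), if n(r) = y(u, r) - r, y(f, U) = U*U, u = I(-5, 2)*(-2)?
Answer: -1/617 ≈ -0.0016207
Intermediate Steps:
u = 20 (u = -5*2*(-2) = -10*(-2) = 20)
y(f, U) = U²
n(r) = r² - r
n(-1)/(-1234) = -(-1 - 1)/(-1234) = -1*(-2)*(-1/1234) = 2*(-1/1234) = -1/617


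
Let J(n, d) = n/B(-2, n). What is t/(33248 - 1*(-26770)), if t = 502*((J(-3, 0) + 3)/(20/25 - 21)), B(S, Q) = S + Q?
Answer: -1506/1010303 ≈ -0.0014906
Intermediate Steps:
B(S, Q) = Q + S
J(n, d) = n/(-2 + n) (J(n, d) = n/(n - 2) = n/(-2 + n))
t = -9036/101 (t = 502*((-3/(-2 - 3) + 3)/(20/25 - 21)) = 502*((-3/(-5) + 3)/(20*(1/25) - 21)) = 502*((-3*(-1/5) + 3)/(4/5 - 21)) = 502*((3/5 + 3)/(-101/5)) = 502*((18/5)*(-5/101)) = 502*(-18/101) = -9036/101 ≈ -89.465)
t/(33248 - 1*(-26770)) = -9036/(101*(33248 - 1*(-26770))) = -9036/(101*(33248 + 26770)) = -9036/101/60018 = -9036/101*1/60018 = -1506/1010303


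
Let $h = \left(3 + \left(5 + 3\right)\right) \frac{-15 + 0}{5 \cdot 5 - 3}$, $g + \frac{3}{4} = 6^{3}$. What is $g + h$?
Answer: $\frac{831}{4} \approx 207.75$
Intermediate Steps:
$g = \frac{861}{4}$ ($g = - \frac{3}{4} + 6^{3} = - \frac{3}{4} + 216 = \frac{861}{4} \approx 215.25$)
$h = - \frac{15}{2}$ ($h = \left(3 + 8\right) \left(- \frac{15}{25 - 3}\right) = 11 \left(- \frac{15}{22}\right) = - \frac{15}{2} \approx -7.5$)
$g + h = \frac{861}{4} - \frac{15}{2} = \frac{831}{4}$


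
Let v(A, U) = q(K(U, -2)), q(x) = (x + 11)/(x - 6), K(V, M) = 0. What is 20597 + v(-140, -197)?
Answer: 123571/6 ≈ 20595.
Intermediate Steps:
q(x) = (11 + x)/(-6 + x)
v(A, U) = -11/6 (v(A, U) = (11 + 0)/(-6 + 0) = 11/(-6) = -⅙*11 = -11/6)
20597 + v(-140, -197) = 20597 - 11/6 = 123571/6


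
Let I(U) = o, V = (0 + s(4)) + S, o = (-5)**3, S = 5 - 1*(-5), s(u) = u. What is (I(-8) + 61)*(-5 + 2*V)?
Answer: -1472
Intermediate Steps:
S = 10 (S = 5 + 5 = 10)
o = -125
V = 14 (V = (0 + 4) + 10 = 4 + 10 = 14)
I(U) = -125
(I(-8) + 61)*(-5 + 2*V) = (-125 + 61)*(-5 + 2*14) = -64*(-5 + 28) = -64*23 = -1472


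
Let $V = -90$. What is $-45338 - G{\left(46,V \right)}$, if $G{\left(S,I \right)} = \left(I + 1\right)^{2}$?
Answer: $-53259$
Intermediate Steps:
$G{\left(S,I \right)} = \left(1 + I\right)^{2}$
$-45338 - G{\left(46,V \right)} = -45338 - \left(1 - 90\right)^{2} = -45338 - \left(-89\right)^{2} = -45338 - 7921 = -53259$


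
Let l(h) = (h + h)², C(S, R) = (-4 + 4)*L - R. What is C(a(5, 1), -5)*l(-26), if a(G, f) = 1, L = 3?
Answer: 13520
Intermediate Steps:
C(S, R) = -R (C(S, R) = (-4 + 4)*3 - R = 0*3 - R = 0 - R = -R)
l(h) = 4*h² (l(h) = (2*h)² = 4*h²)
C(a(5, 1), -5)*l(-26) = (-1*(-5))*(4*(-26)²) = 5*(4*676) = 5*2704 = 13520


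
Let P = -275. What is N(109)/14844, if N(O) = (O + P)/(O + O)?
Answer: -83/1617996 ≈ -5.1298e-5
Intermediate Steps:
N(O) = (-275 + O)/(2*O) (N(O) = (O - 275)/(O + O) = (-275 + O)/((2*O)) = (-275 + O)*(1/(2*O)) = (-275 + O)/(2*O))
N(109)/14844 = ((½)*(-275 + 109)/109)/14844 = ((½)*(1/109)*(-166))*(1/14844) = -83/109*1/14844 = -83/1617996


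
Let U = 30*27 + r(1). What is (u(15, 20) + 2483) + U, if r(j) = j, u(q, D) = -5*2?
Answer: 3284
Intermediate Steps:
u(q, D) = -10
U = 811 (U = 30*27 + 1 = 810 + 1 = 811)
(u(15, 20) + 2483) + U = (-10 + 2483) + 811 = 2473 + 811 = 3284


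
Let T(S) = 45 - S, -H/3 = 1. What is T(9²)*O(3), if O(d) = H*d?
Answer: 324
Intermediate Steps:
H = -3 (H = -3*1 = -3)
O(d) = -3*d
T(9²)*O(3) = (45 - 1*9²)*(-3*3) = (45 - 1*81)*(-9) = (45 - 81)*(-9) = -36*(-9) = 324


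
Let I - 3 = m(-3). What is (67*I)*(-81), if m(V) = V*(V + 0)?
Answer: -65124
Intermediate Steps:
m(V) = V**2 (m(V) = V*V = V**2)
I = 12 (I = 3 + (-3)**2 = 3 + 9 = 12)
(67*I)*(-81) = (67*12)*(-81) = 804*(-81) = -65124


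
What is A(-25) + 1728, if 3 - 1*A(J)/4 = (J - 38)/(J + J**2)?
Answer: 87021/50 ≈ 1740.4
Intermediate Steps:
A(J) = 12 - 4*(-38 + J)/(J + J**2) (A(J) = 12 - 4*(J - 38)/(J + J**2) = 12 - 4*(-38 + J)/(J + J**2))
A(-25) + 1728 = 4*(38 + 2*(-25) + 3*(-25)**2)/(-25*(1 - 25)) + 1728 = 4*(-1/25)*(38 - 50 + 3*625)/(-24) + 1728 = 4*(-1/25)*(-1/24)*(38 - 50 + 1875) + 1728 = 4*(-1/25)*(-1/24)*1863 + 1728 = 621/50 + 1728 = 87021/50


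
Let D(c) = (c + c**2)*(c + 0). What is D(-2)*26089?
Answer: -104356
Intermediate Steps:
D(c) = c*(c + c**2) (D(c) = (c + c**2)*c = c*(c + c**2))
D(-2)*26089 = ((-2)**2*(1 - 2))*26089 = (4*(-1))*26089 = -4*26089 = -104356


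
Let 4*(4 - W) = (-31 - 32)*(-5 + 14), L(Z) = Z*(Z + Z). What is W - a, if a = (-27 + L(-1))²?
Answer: -1917/4 ≈ -479.25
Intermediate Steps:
L(Z) = 2*Z² (L(Z) = Z*(2*Z) = 2*Z²)
a = 625 (a = (-27 + 2*(-1)²)² = (-27 + 2*1)² = (-27 + 2)² = (-25)² = 625)
W = 583/4 (W = 4 - (-31 - 32)*(-5 + 14)/4 = 4 - (-63)*9/4 = 4 - ¼*(-567) = 4 + 567/4 = 583/4 ≈ 145.75)
W - a = 583/4 - 1*625 = 583/4 - 625 = -1917/4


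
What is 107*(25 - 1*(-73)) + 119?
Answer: 10605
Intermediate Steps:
107*(25 - 1*(-73)) + 119 = 107*(25 + 73) + 119 = 107*98 + 119 = 10486 + 119 = 10605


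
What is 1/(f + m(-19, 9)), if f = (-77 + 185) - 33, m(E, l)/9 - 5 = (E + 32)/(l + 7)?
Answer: 16/2037 ≈ 0.0078547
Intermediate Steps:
m(E, l) = 45 + 9*(32 + E)/(7 + l) (m(E, l) = 45 + 9*((E + 32)/(l + 7)) = 45 + 9*((32 + E)/(7 + l)) = 45 + 9*(32 + E)/(7 + l))
f = 75 (f = 108 - 33 = 75)
1/(f + m(-19, 9)) = 1/(75 + 9*(67 - 19 + 5*9)/(7 + 9)) = 1/(75 + 9*(67 - 19 + 45)/16) = 1/(75 + 9*(1/16)*93) = 1/(75 + 837/16) = 1/(2037/16) = 16/2037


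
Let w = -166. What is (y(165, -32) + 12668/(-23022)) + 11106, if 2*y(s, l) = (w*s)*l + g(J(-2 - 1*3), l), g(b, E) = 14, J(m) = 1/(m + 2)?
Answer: 5172496049/11511 ≈ 4.4935e+5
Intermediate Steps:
J(m) = 1/(2 + m)
y(s, l) = 7 - 83*l*s (y(s, l) = ((-166*s)*l + 14)/2 = (-166*l*s + 14)/2 = (14 - 166*l*s)/2 = 7 - 83*l*s)
(y(165, -32) + 12668/(-23022)) + 11106 = ((7 - 83*(-32)*165) + 12668/(-23022)) + 11106 = ((7 + 438240) + 12668*(-1/23022)) + 11106 = (438247 - 6334/11511) + 11106 = 5044654883/11511 + 11106 = 5172496049/11511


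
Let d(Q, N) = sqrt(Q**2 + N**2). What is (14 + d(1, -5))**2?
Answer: (14 + sqrt(26))**2 ≈ 364.77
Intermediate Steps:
d(Q, N) = sqrt(N**2 + Q**2)
(14 + d(1, -5))**2 = (14 + sqrt((-5)**2 + 1**2))**2 = (14 + sqrt(25 + 1))**2 = (14 + sqrt(26))**2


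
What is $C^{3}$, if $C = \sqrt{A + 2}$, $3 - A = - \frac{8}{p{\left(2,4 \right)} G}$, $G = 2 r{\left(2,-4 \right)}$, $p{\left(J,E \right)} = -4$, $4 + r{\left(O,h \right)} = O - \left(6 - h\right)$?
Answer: $\frac{61 \sqrt{183}}{72} \approx 11.461$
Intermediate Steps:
$r{\left(O,h \right)} = -10 + O + h$ ($r{\left(O,h \right)} = -4 - \left(6 - O - h\right) = -4 + \left(O + \left(-6 + h\right)\right) = -4 + \left(-6 + O + h\right) = -10 + O + h$)
$G = -24$ ($G = 2 \left(-10 + 2 - 4\right) = 2 \left(-12\right) = -24$)
$A = \frac{37}{12}$ ($A = 3 - - \frac{8}{\left(-4\right) \left(-24\right)} = 3 - - \frac{8}{96} = 3 - \left(-8\right) \frac{1}{96} = 3 - - \frac{1}{12} = 3 + \frac{1}{12} = \frac{37}{12} \approx 3.0833$)
$C = \frac{\sqrt{183}}{6}$ ($C = \sqrt{\frac{37}{12} + 2} = \sqrt{\frac{61}{12}} = \frac{\sqrt{183}}{6} \approx 2.2546$)
$C^{3} = \left(\frac{\sqrt{183}}{6}\right)^{3} = \frac{61 \sqrt{183}}{72}$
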